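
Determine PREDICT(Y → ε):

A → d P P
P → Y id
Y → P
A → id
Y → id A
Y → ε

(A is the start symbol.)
PREDICT(Y → ε) = (FIRST(RHS) \ {ε}) ∪ (FOLLOW(Y) if ε ∈ FIRST(RHS), i.e. RHS ⇒* ε)
The right-hand side is ε (FIRST(ε) = { ε }), so the predict set is FOLLOW(Y) = { 'id' }
PREDICT(Y → ε) = { 'id' }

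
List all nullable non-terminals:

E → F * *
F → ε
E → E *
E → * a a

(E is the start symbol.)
{ 'F' }

ε-productions: F → ε
So F is immediately nullable.
No further non-terminal can be added: every production for the remaining non-terminals contains a terminal or a non-nullable non-terminal.
Nullable = { 'F' }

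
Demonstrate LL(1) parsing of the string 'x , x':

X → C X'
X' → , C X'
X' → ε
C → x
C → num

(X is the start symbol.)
LL(1) parsing maintains a stack (initially the start symbol over $) and the input. At each step: if the stack top is a terminal, match it against the current input token; if it is a non-terminal N, replace it with the RHS of M[N, lookahead] (the unique production whose predict set contains the lookahead).

Stack is shown with the top on the left.

Stack     Input    Action
-------------------------
X $       x , x $  output X → C X'
C X' $    x , x $  output C → x
x X' $    x , x $  match 'x'
X' $      , x $    output X' → , C X'
, C X' $  , x $    match ','
C X' $    x $      output C → x
x X' $    x $      match 'x'
X' $      $        output X' → ε
$         $        accept

The string is accepted.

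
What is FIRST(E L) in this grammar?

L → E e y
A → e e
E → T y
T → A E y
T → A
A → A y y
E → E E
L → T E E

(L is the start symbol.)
FIRST sets of the non-terminals involved (from the grammar, by fixed-point iteration):
  FIRST(E) = { 'e' }

To compute FIRST(E L), process the symbols left to right:
Symbol E is a non-terminal. Add FIRST(E) \ {ε} = { 'e' }
E is not nullable (ε ∉ FIRST(E)), so stop here.
FIRST(E L) = { 'e' }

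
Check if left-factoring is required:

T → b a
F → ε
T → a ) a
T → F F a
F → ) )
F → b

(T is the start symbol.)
No, left-factoring is not needed

Left-factoring is needed when two productions for the same non-terminal
share a common prefix on the right-hand side.

Productions for T:
  T → b a
  T → a ) a
  T → F F a
Productions for F:
  F → ε
  F → ) )
  F → b

No common prefixes found.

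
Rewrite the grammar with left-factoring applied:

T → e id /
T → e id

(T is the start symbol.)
T → e id T'
T' → /
T' → ε

Left-factoring transforms A → αβ₁ | αβ₂ into A → αA' and A' → β₁ | β₂
(α is the longest common prefix among the alternatives). Repeat until
no nonterminal has two alternatives with a common prefix.

Round 1: T has alternatives sharing prefix 'e id'. Introduce T': T → e id T'
  Add: T' → /
  Add: T' → ε

No remaining common prefixes — done.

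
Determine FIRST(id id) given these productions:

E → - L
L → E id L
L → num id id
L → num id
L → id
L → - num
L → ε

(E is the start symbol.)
To compute FIRST(id id), process the symbols left to right:
Symbol id is a terminal. Add 'id' and stop.
FIRST(id id) = { 'id' }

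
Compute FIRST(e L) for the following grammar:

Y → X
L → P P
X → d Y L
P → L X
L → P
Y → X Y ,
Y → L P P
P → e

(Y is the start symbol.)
{ 'e' }

To compute FIRST(e L), process the symbols left to right:
Symbol e is a terminal. Add 'e' and stop.
FIRST(e L) = { 'e' }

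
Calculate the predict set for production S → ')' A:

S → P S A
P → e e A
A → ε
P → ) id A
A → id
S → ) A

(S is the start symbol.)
PREDICT(S → ')' A) = (FIRST(RHS) \ {ε}) ∪ (FOLLOW(S) if ε ∈ FIRST(RHS), i.e. RHS ⇒* ε)
FIRST(')' A) = { ')' }
ε ∉ FIRST(')' A), so FOLLOW(S) is not added.
PREDICT(S → ')' A) = { ')' }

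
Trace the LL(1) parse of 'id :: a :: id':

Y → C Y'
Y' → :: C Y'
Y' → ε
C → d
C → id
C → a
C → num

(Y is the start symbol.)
LL(1) parsing maintains a stack (initially the start symbol over $) and the input. At each step: if the stack top is a terminal, match it against the current input token; if it is a non-terminal N, replace it with the RHS of M[N, lookahead] (the unique production whose predict set contains the lookahead).

Stack is shown with the top on the left.

Stack      Input            Action
----------------------------------
Y $        id :: a :: id $  output Y → C Y'
C Y' $     id :: a :: id $  output C → id
id Y' $    id :: a :: id $  match 'id'
Y' $       :: a :: id $     output Y' → :: C Y'
:: C Y' $  :: a :: id $     match '::'
C Y' $     a :: id $        output C → a
a Y' $     a :: id $        match 'a'
Y' $       :: id $          output Y' → :: C Y'
:: C Y' $  :: id $          match '::'
C Y' $     id $             output C → id
id Y' $    id $             match 'id'
Y' $       $                output Y' → ε
$          $                accept

The string is accepted.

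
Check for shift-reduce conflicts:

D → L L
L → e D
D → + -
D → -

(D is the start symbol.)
A shift-reduce conflict occurs when an LR(0) state has both:
  - a complete (reduce) item [A → α .] (dot at the end), and
  - a shift item [B → β . c γ] (dot before a terminal).

Augment with D' → D and build the canonical LR(0) collection (I0 = CLOSURE({[D' → . D]}), then GOTO on every symbol after a dot until no new states appear). It has 9 states:
  I0: { [D → . + -], [D → . -], [D → . L L], [D' → . D], [L → . e D] }  — shift
  I1: { [D → + . -] }  — shift
  I2: { [D → - .] }  — reduce
  I3: { [D' → D .] }  — accept
  I4: { [D → L . L], [L → . e D] }  — shift
  I5: { [D → . + -], [D → . -], [D → . L L], [L → . e D], [L → e . D] }  — shift
  I6: { [L → e D .] }  — reduce
  I7: { [D → L L .] }  — reduce
  I8: { [D → + - .] }  — reduce

No state contains both a complete item and a shift item.

Answer: No shift-reduce conflicts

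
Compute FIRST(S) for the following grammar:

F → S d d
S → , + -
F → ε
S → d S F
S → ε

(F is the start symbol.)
To compute FIRST(S), examine every production with S on the left-hand side, reading each right-hand side left to right until a non-nullable symbol is reached.

From S → , + -:
  - ',' is a terminal: add ',' and stop
From S → d S F:
  - d is a terminal: add 'd' and stop
From S → ε:
  - ε-production, so ε ∈ FIRST(S)

Collecting: FIRST(S) = { ',', 'd', ε }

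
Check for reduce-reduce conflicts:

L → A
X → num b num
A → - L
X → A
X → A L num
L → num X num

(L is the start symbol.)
No reduce-reduce conflicts

Augment with L' → L and build the canonical LR(0) collection (I0 = CLOSURE({[L' → . L]}), then GOTO on every symbol after a dot until no new states appear). It has 14 states:
  I0: { [A → . - L], [L → . A], [L → . num X num], [L' → . L] }  — shift
  I1: { [A → - . L], [A → . - L], [L → . A], [L → . num X num] }  — shift
  I2: { [L → A .] }  — reduce
  I3: { [L' → L .] }  — accept
  I4: { [A → . - L], [L → num . X num], [X → . A L num], [X → . A], [X → . num b num] }  — shift
  I5: { [A → . - L], [L → . A], [L → . num X num], [X → A . L num], [X → A .] }  — shift, reduce
  I6: { [L → num X . num] }  — shift
  I7: { [X → num . b num] }  — shift
  I8: { [X → num b . num] }  — shift
  I9: { [X → num b num .] }  — reduce
  I10: { [L → num X num .] }  — reduce
  I11: { [X → A L . num] }  — shift
  I12: { [X → A L num .] }  — reduce
  I13: { [A → - L .] }  — reduce

No state contains more than one complete item.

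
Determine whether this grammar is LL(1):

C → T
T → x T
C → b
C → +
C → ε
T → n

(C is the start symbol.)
A grammar is LL(1) if for each non-terminal N with multiple productions, the predict sets of those productions are pairwise disjoint, where PREDICT(N → α) = (FIRST(α) \ {ε}) ∪ (FOLLOW(N) if α ⇒* ε).

Relevant sets:
  FIRST(T) = { 'n', 'x' }
  FOLLOW(C) = { $ }

For C:
  PREDICT(C → T) = { 'n', 'x' }
  PREDICT(C → b) = { 'b' }
  PREDICT(C → '+') = { '+' }
  PREDICT(C → ε) = { $ }
For T:
  PREDICT(T → x T) = { 'x' }
  PREDICT(T → n) = { 'n' }

All predict sets are disjoint. The grammar IS LL(1).

Answer: Yes, the grammar is LL(1).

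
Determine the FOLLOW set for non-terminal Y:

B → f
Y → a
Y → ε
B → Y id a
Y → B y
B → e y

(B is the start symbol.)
To compute FOLLOW(Y), find every occurrence of Y on a right-hand side N → α Y β: add FIRST(β) \ {ε}, and if β is empty or nullable also add FOLLOW(N). Iterate to a fixed point.

In B → Y id a: Y is followed by id a, add FIRST(id a) \ {ε} = { 'id' }

Taking the union: FOLLOW(Y) = { 'id' }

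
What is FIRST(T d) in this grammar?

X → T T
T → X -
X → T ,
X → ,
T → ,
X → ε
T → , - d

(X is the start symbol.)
FIRST sets of the non-terminals involved (from the grammar, by fixed-point iteration):
  FIRST(T) = { ',', '-' }

To compute FIRST(T d), process the symbols left to right:
Symbol T is a non-terminal. Add FIRST(T) \ {ε} = { ',', '-' }
T is not nullable (ε ∉ FIRST(T)), so stop here.
FIRST(T d) = { ',', '-' }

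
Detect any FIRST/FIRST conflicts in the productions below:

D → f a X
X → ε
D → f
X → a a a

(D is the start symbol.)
Yes. D → f a X / D → f on { 'f' }

A FIRST/FIRST conflict occurs when two productions N → α and N → β for the same non-terminal have FIRST(α) ∩ FIRST(β) ≠ ∅ (with ε ∈ FIRST of a nullable right-hand side, so two nullable alternatives also conflict).

Productions for D:
  D → f a X: FIRST = { 'f' }
  D → f: FIRST = { 'f' }
Productions for X:
  X → ε: FIRST = { ε }
  X → a a a: FIRST = { 'a' }

Conflict for D: D → f a X and D → f
  Overlap: { 'f' }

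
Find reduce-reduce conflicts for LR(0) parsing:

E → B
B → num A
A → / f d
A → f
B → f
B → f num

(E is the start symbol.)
A reduce-reduce conflict occurs when an LR(0) state has two complete items [A → α .] and [B → β .] — both call for a reduction, and with no lookahead the parser cannot choose between them.

Augment with E' → E and build the canonical LR(0) collection (I0 = CLOSURE({[E' → . E]}), then GOTO on every symbol after a dot until no new states appear). It has 11 states:
  I0: { [B → . f num], [B → . f], [B → . num A], [E → . B], [E' → . E] }  — shift
  I1: { [E → B .] }  — reduce
  I2: { [E' → E .] }  — accept
  I3: { [B → f . num], [B → f .] }  — shift, reduce
  I4: { [A → . / f d], [A → . f], [B → num . A] }  — shift
  I5: { [A → / . f d] }  — shift
  I6: { [B → num A .] }  — reduce
  I7: { [A → f .] }  — reduce
  I8: { [A → / f . d] }  — shift
  I9: { [A → / f d .] }  — reduce
  I10: { [B → f num .] }  — reduce

No state contains more than one complete item.

Answer: No reduce-reduce conflicts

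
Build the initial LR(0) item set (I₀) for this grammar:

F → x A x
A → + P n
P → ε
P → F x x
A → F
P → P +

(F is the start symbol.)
First, augment the grammar with F' → F
I₀ = CLOSURE({ [F' → . F] }):
  [F' → . F] has the dot before F: add [F → . x A x]
No further items can be added.

I₀ = { [F → . x A x], [F' → . F] }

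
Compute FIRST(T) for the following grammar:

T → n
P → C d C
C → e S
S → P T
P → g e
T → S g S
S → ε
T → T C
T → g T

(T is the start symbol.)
To compute FIRST(T), examine every production with T on the left-hand side, reading each right-hand side left to right until a non-nullable symbol is reached.

FIRST sets of the other non-terminals involved (by the same procedure, iterated to a fixed point):
  FIRST(S) = { 'e', 'g', ε }

From T → n:
  - n is a terminal: add 'n' and stop
From T → S g S:
  - S is a non-terminal: add FIRST(S) \ {ε} = { 'e', 'g' }
    S is nullable, so continue to the next symbol
  - g is a terminal: add 'g' and stop
From T → T C:
  - T is the symbol being defined: contributes nothing new
    T is not nullable, so stop
From T → g T:
  - g is a terminal: add 'g' and stop

Collecting: FIRST(T) = { 'e', 'g', 'n' }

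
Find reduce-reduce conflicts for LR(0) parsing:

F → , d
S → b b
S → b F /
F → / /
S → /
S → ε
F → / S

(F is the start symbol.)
A reduce-reduce conflict occurs when an LR(0) state has two complete items [A → α .] and [B → β .] — both call for a reduction, and with no lookahead the parser cannot choose between them.

Augment with F' → F and build the canonical LR(0) collection (I0 = CLOSURE({[F' → . F]}), then GOTO on every symbol after a dot until no new states appear). It has 11 states:
  I0: { [F → . , d], [F → . / /], [F → . / S], [F' → . F] }  — shift
  I1: { [F → , . d] }  — shift
  I2: { [F → / . /], [F → / . S], [S → . /], [S → . b F /], [S → . b b], [S → .] }  — shift, reduce
  I3: { [F' → F .] }  — accept
  I4: { [F → / / .], [S → / .] }  — 2 reduces
  I5: { [F → / S .] }  — reduce
  I6: { [F → . , d], [F → . / /], [F → . / S], [S → b . F /], [S → b . b] }  — shift
  I7: { [S → b F . /] }  — shift
  I8: { [S → b b .] }  — reduce
  I9: { [S → b F / .] }  — reduce
  I10: { [F → , d .] }  — reduce

I4 contains complete items [F → / / .], [S → / .] — reduce-reduce conflict.

Answer: Yes — I4: [F → / / .] vs [S → / .]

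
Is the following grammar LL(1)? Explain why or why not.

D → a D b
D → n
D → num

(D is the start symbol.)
Yes, the grammar is LL(1).

For D:
  PREDICT(D → a D b) = { 'a' }
  PREDICT(D → n) = { 'n' }
  PREDICT(D → num) = { 'num' }

All predict sets are disjoint. The grammar IS LL(1).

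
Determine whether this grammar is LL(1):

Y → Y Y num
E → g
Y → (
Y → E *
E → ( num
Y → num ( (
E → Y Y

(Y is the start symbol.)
A grammar is LL(1) if for each non-terminal N with multiple productions, the predict sets of those productions are pairwise disjoint, where PREDICT(N → α) = (FIRST(α) \ {ε}) ∪ (FOLLOW(N) if α ⇒* ε).

Relevant sets:
  FIRST(Y) = { '(', 'g', 'num' }
  FIRST(E) = { '(', 'g', 'num' }

For Y:
  PREDICT(Y → Y Y num) = { '(', 'g', 'num' }
  PREDICT(Y → '(') = { '(' }
  PREDICT(Y → E '*') = { '(', 'g', 'num' }
  PREDICT(Y → num '(' '(') = { 'num' }
For E:
  PREDICT(E → g) = { 'g' }
  PREDICT(E → '(' num) = { '(' }
  PREDICT(E → Y Y) = { '(', 'g', 'num' }

Conflict found: Predict set conflict for Y: { '(' }
The grammar is NOT LL(1).

Answer: No. Predict set conflict for Y: { '(' }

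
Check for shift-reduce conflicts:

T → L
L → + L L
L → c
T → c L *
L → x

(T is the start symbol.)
Yes — I4: [L → c .] vs [L → . + L L]

A shift-reduce conflict occurs when an LR(0) state has both:
  - a complete (reduce) item [A → α .] (dot at the end), and
  - a shift item [B → β . c γ] (dot before a terminal).

Augment with T' → T and build the canonical LR(0) collection (I0 = CLOSURE({[T' → . T]}), then GOTO on every symbol after a dot until no new states appear). It has 11 states:
  I0: { [L → . + L L], [L → . c], [L → . x], [T → . L], [T → . c L *], [T' → . T] }  — shift
  I1: { [L → + . L L], [L → . + L L], [L → . c], [L → . x] }  — shift
  I2: { [T → L .] }  — reduce
  I3: { [T' → T .] }  — accept
  I4: { [L → . + L L], [L → . c], [L → . x], [L → c .], [T → c . L *] }  — shift, reduce
  I5: { [L → x .] }  — reduce
  I6: { [T → c L . *] }  — shift
  I7: { [L → c .] }  — reduce
  I8: { [T → c L * .] }  — reduce
  I9: { [L → + L . L], [L → . + L L], [L → . c], [L → . x] }  — shift
  I10: { [L → + L L .] }  — reduce

I4 contains reduce item [L → c .] and shift items [L → . + L L], [L → . c], [L → . x] — shift-reduce conflict.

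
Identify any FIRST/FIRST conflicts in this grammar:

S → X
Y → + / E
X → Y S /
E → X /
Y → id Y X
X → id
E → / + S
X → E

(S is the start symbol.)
A FIRST/FIRST conflict occurs when two productions N → α and N → β for the same non-terminal have FIRST(α) ∩ FIRST(β) ≠ ∅ (with ε ∈ FIRST of a nullable right-hand side, so two nullable alternatives also conflict).

FIRST sets of the non-terminals at (or reachable through a nullable prefix from) the front of some alternative:
  FIRST(Y) = { '+', 'id' }
  FIRST(E) = { '+', '/', 'id' }
  FIRST(X) = { '+', '/', 'id' }

Productions for Y:
  Y → + / E: FIRST = { '+' }
  Y → id Y X: FIRST = { 'id' }
Productions for X:
  X → Y S /: FIRST = { '+', 'id' }
  X → id: FIRST = { 'id' }
  X → E: FIRST = { '+', '/', 'id' }
Productions for E:
  E → X /: FIRST = { '+', '/', 'id' }
  E → / + S: FIRST = { '/' }
S has only one production, so no FIRST/FIRST conflict is possible there.

Conflict for X: X → Y S / and X → id
  Overlap: { 'id' }
Conflict for X: X → Y S / and X → E
  Overlap: { '+', 'id' }
Conflict for X: X → id and X → E
  Overlap: { 'id' }
Conflict for E: E → X / and E → / + S
  Overlap: { '/' }

Answer: Yes. X → Y S '/' / X → id on { 'id' }; X → Y S '/' / X → E on { '+', 'id' }; X → id / X → E on { 'id' }; E → X '/' / E → '/' '+' S on { '/' }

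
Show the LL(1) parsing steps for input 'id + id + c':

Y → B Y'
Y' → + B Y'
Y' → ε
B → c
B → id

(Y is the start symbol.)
LL(1) parsing maintains a stack (initially the start symbol over $) and the input. At each step: if the stack top is a terminal, match it against the current input token; if it is a non-terminal N, replace it with the RHS of M[N, lookahead] (the unique production whose predict set contains the lookahead).

Stack is shown with the top on the left.

Stack     Input          Action
-------------------------------
Y $       id + id + c $  output Y → B Y'
B Y' $    id + id + c $  output B → id
id Y' $   id + id + c $  match 'id'
Y' $      + id + c $     output Y' → + B Y'
+ B Y' $  + id + c $     match '+'
B Y' $    id + c $       output B → id
id Y' $   id + c $       match 'id'
Y' $      + c $          output Y' → + B Y'
+ B Y' $  + c $          match '+'
B Y' $    c $            output B → c
c Y' $    c $            match 'c'
Y' $      $              output Y' → ε
$         $              accept

The string is accepted.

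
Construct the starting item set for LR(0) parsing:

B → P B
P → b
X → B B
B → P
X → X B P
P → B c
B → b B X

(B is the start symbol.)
{ [B → . P B], [B → . P], [B → . b B X], [B' → . B], [P → . B c], [P → . b] }

First, augment the grammar with B' → B
I₀ = CLOSURE({ [B' → . B] }):
  [B' → . B] has the dot before B: add [B → . P B], [B → . P], [B → . b B X]
  [B → . P B] has the dot before P: add [P → . b], [P → . B c]
No further items can be added.

I₀ = { [B → . P B], [B → . P], [B → . b B X], [B' → . B], [P → . B c], [P → . b] }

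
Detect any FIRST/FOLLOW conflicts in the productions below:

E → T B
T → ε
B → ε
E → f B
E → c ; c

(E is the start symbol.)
A FIRST/FOLLOW conflict occurs when a non-terminal N has a nullable alternative N → β (β ⇒* ε) and another alternative N → α with FIRST(α) ∩ FOLLOW(N) ≠ ∅: on such a lookahead the parser cannot decide between expanding α and letting N vanish via β.

Nullable non-terminals: B, E, T.
FIRST sets used below: FIRST(T) = { ε }, FIRST(B) = { ε }
B has a nullable alternative but only one production, so nothing to check.

E: nullable alternative(s) E → T B; FOLLOW(E) = { $ }
  E → T B: FIRST \ {ε} = { } — this is the only nullable alternative, skip
  E → f B: FIRST \ {ε} = { 'f' } — disjoint from FOLLOW(E)
  E → c ; c: FIRST \ {ε} = { 'c' } — disjoint from FOLLOW(E)
T has a nullable alternative but only one production, so nothing to check.

No FIRST/FOLLOW conflicts found.

Answer: No FIRST/FOLLOW conflicts.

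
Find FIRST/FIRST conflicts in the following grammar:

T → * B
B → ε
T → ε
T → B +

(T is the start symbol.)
FIRST sets of the non-terminals at (or reachable through a nullable prefix from) the front of some alternative:
  FIRST(B) = { ε }

Productions for T:
  T → * B: FIRST = { '*' }
  T → ε: FIRST = { ε }
  T → B +: FIRST = { '+' }
B has only one production, so no FIRST/FIRST conflict is possible there.

All alternatives of each non-terminal have pairwise disjoint FIRST sets.

Answer: No FIRST/FIRST conflicts.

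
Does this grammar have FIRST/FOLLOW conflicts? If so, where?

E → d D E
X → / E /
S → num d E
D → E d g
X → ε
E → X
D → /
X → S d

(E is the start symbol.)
A FIRST/FOLLOW conflict occurs when a non-terminal N has a nullable alternative N → β (β ⇒* ε) and another alternative N → α with FIRST(α) ∩ FOLLOW(N) ≠ ∅: on such a lookahead the parser cannot decide between expanding α and letting N vanish via β.

Nullable non-terminals: E, X.
FIRST sets used below: FIRST(X) = { '/', 'num', ε }, FIRST(S) = { 'num' }

E: nullable alternative(s) E → X; FOLLOW(E) = { $, '/', 'd' }
  E → d D E: FIRST \ {ε} = { 'd' } — overlaps FOLLOW(E) on { 'd' }: CONFLICT
  E → X: FIRST \ {ε} = { '/', 'num' } — this is the only nullable alternative, skip

X: nullable alternative(s) X → ε; FOLLOW(X) = { $, '/', 'd' }
  X → / E /: FIRST \ {ε} = { '/' } — overlaps FOLLOW(X) on { '/' }: CONFLICT
  X → ε: FIRST \ {ε} = { } — this is the only nullable alternative, skip
  X → S d: FIRST \ {ε} = { 'num' } — disjoint from FOLLOW(X)

D, S have no nullable alternative, so no FIRST/FOLLOW check is needed there.

So the grammar has 2 FIRST/FOLLOW conflicts (marked CONFLICT above).

Answer: Yes. E → d D E with FOLLOW(E) on { 'd' }; X → '/' E '/' with FOLLOW(X) on { '/' }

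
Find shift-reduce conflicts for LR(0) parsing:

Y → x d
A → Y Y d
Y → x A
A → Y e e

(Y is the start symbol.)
A shift-reduce conflict occurs when an LR(0) state has both:
  - a complete (reduce) item [A → α .] (dot at the end), and
  - a shift item [B → β . c γ] (dot before a terminal).

Augment with Y' → Y and build the canonical LR(0) collection (I0 = CLOSURE({[Y' → . Y]}), then GOTO on every symbol after a dot until no new states appear). It has 10 states:
  I0: { [Y → . x A], [Y → . x d], [Y' → . Y] }  — shift
  I1: { [Y' → Y .] }  — accept
  I2: { [A → . Y Y d], [A → . Y e e], [Y → . x A], [Y → . x d], [Y → x . A], [Y → x . d] }  — shift
  I3: { [Y → x A .] }  — reduce
  I4: { [A → Y . Y d], [A → Y . e e], [Y → . x A], [Y → . x d] }  — shift
  I5: { [Y → x d .] }  — reduce
  I6: { [A → Y Y . d] }  — shift
  I7: { [A → Y e . e] }  — shift
  I8: { [A → Y e e .] }  — reduce
  I9: { [A → Y Y d .] }  — reduce

No state contains both a complete item and a shift item.

Answer: No shift-reduce conflicts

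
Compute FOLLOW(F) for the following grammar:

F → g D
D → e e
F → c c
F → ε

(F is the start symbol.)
To compute FOLLOW(F), find every occurrence of F on a right-hand side N → α F β: add FIRST(β) \ {ε}, and if β is empty or nullable also add FOLLOW(N). Iterate to a fixed point.

F is the start symbol, so $ ∈ FOLLOW(F).
F does not occur on any right-hand side.

Taking the union: FOLLOW(F) = { $ }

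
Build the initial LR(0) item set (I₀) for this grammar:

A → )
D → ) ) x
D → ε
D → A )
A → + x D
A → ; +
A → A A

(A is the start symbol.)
{ [A → . )], [A → . + x D], [A → . ; +], [A → . A A], [A' → . A] }

First, augment the grammar with A' → A
I₀ = CLOSURE({ [A' → . A] }):
  [A' → . A] has the dot before A: add [A → . )], [A → . + x D], [A → . ; +], [A → . A A]
No further items can be added.

I₀ = { [A → . )], [A → . + x D], [A → . ; +], [A → . A A], [A' → . A] }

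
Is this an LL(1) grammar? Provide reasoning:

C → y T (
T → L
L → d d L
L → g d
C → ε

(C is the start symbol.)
A grammar is LL(1) if for each non-terminal N with multiple productions, the predict sets of those productions are pairwise disjoint, where PREDICT(N → α) = (FIRST(α) \ {ε}) ∪ (FOLLOW(N) if α ⇒* ε).

Relevant sets:
  FOLLOW(C) = { $ }

For C:
  PREDICT(C → y T '(') = { 'y' }
  PREDICT(C → ε) = { $ }
For L:
  PREDICT(L → d d L) = { 'd' }
  PREDICT(L → g d) = { 'g' }
T has a single production, so nothing to check there.

All predict sets are disjoint. The grammar IS LL(1).

Answer: Yes, the grammar is LL(1).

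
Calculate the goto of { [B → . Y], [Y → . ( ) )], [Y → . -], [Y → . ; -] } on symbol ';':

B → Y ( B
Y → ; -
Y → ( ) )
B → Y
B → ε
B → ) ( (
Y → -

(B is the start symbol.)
GOTO(I, ';') = CLOSURE({ [A → αX.β] : [A → α.Xβ] ∈ I, X = ';' })

Items with dot before ';', with the dot advanced:
  [Y → . ; -] → [Y → ; . -]
Closure adds nothing (no advanced item has the dot before a non-terminal).

GOTO = { [Y → ; . -] }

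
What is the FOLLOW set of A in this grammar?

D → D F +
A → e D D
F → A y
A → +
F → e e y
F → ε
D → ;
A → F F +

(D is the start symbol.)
To compute FOLLOW(A), find every occurrence of A on a right-hand side N → α A β: add FIRST(β) \ {ε}, and if β is empty or nullable also add FOLLOW(N). Iterate to a fixed point.

In F → A y: A is followed by y, add FIRST(y) \ {ε} = { 'y' }

Taking the union: FOLLOW(A) = { 'y' }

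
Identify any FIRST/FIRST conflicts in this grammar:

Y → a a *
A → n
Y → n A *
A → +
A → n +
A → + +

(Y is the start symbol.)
Productions for Y:
  Y → a a *: FIRST = { 'a' }
  Y → n A *: FIRST = { 'n' }
Productions for A:
  A → n: FIRST = { 'n' }
  A → +: FIRST = { '+' }
  A → n +: FIRST = { 'n' }
  A → + +: FIRST = { '+' }

Conflict for A: A → n and A → n +
  Overlap: { 'n' }
Conflict for A: A → + and A → + +
  Overlap: { '+' }

Answer: Yes. A → n / A → n '+' on { 'n' }; A → '+' / A → '+' '+' on { '+' }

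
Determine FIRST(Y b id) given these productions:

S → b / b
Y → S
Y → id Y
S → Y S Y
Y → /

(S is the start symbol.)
FIRST sets of the non-terminals involved (from the grammar, by fixed-point iteration):
  FIRST(Y) = { '/', 'b', 'id' }

To compute FIRST(Y b id), process the symbols left to right:
Symbol Y is a non-terminal. Add FIRST(Y) \ {ε} = { '/', 'b', 'id' }
Y is not nullable (ε ∉ FIRST(Y)), so stop here.
FIRST(Y b id) = { '/', 'b', 'id' }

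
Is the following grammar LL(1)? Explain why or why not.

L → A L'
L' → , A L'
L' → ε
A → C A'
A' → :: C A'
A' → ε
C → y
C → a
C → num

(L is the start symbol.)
Yes, the grammar is LL(1).

A grammar is LL(1) if for each non-terminal N with multiple productions, the predict sets of those productions are pairwise disjoint, where PREDICT(N → α) = (FIRST(α) \ {ε}) ∪ (FOLLOW(N) if α ⇒* ε).

Relevant sets:
  FOLLOW(L') = { $ }
  FOLLOW(A') = { $, ',' }

For L':
  PREDICT(L' → ',' A L') = { ',' }
  PREDICT(L' → ε) = { $ }
For A':
  PREDICT(A' → :: C A') = { '::' }
  PREDICT(A' → ε) = { $, ',' }
For C:
  PREDICT(C → y) = { 'y' }
  PREDICT(C → a) = { 'a' }
  PREDICT(C → num) = { 'num' }
L, A have a single production, so nothing to check there.

All predict sets are disjoint. The grammar IS LL(1).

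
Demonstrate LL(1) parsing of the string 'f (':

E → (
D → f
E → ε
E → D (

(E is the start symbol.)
LL(1) parsing maintains a stack (initially the start symbol over $) and the input. At each step: if the stack top is a terminal, match it against the current input token; if it is a non-terminal N, replace it with the RHS of M[N, lookahead] (the unique production whose predict set contains the lookahead).

Stack is shown with the top on the left.

Stack  Input  Action
--------------------
E $    f ( $  output E → D (
D ( $  f ( $  output D → f
f ( $  f ( $  match 'f'
( $    ( $    match '('
$      $      accept

The string is accepted.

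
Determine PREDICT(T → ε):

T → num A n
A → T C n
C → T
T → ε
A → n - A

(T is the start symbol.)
PREDICT(T → ε) = (FIRST(RHS) \ {ε}) ∪ (FOLLOW(T) if ε ∈ FIRST(RHS), i.e. RHS ⇒* ε)
The right-hand side is ε (FIRST(ε) = { ε }), so the predict set is FOLLOW(T) = { $, 'n', 'num' }
PREDICT(T → ε) = { $, 'n', 'num' }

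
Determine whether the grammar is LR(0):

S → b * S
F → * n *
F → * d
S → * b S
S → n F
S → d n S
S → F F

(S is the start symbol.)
Yes, the grammar is LR(0)

Augment with S' → S and build the canonical LR(0) collection (I0 = CLOSURE({[S' → . S]}), then GOTO on every symbol after a dot until no new states appear). It has 19 states:
  I0: { [F → . * d], [F → . * n *], [S → . * b S], [S → . F F], [S → . b * S], [S → . d n S], [S → . n F], [S' → . S] }  — shift
  I1: { [F → * . d], [F → * . n *], [S → * . b S] }  — shift
  I2: { [F → . * d], [F → . * n *], [S → F . F] }  — shift
  I3: { [S' → S .] }  — accept
  I4: { [S → b . * S] }  — shift
  I5: { [S → d . n S] }  — shift
  I6: { [F → . * d], [F → . * n *], [S → n . F] }  — shift
  I7: { [F → * . d], [F → * . n *] }  — shift
  I8: { [S → n F .] }  — reduce
  I9: { [F → * d .] }  — reduce
  I10: { [F → * n . *] }  — shift
  I11: { [F → * n * .] }  — reduce
  I12: { [F → . * d], [F → . * n *], [S → . * b S], [S → . F F], [S → . b * S], [S → . d n S], [S → . n F], [S → d n . S] }  — shift
  I13: { [S → d n S .] }  — reduce
  I14: { [F → . * d], [F → . * n *], [S → . * b S], [S → . F F], [S → . b * S], [S → . d n S], [S → . n F], [S → b * . S] }  — shift
  I15: { [S → b * S .] }  — reduce
  I16: { [S → F F .] }  — reduce
  I17: { [F → . * d], [F → . * n *], [S → * b . S], [S → . * b S], [S → . F F], [S → . b * S], [S → . d n S], [S → . n F] }  — shift
  I18: { [S → * b S .] }  — reduce

Every state is either a pure shift/goto state or contains exactly one complete item and nothing to shift — no conflicts. The grammar is LR(0).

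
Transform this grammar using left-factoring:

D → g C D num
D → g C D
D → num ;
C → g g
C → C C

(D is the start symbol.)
Left-factoring transforms A → αβ₁ | αβ₂ into A → αA' and A' → β₁ | β₂
(α is the longest common prefix among the alternatives). Repeat until
no nonterminal has two alternatives with a common prefix.

Round 1: D has alternatives sharing prefix 'g C D'. Introduce D': D → g C D D'
  Add: D' → num
  Add: D' → ε

No remaining common prefixes — done.

Resulting grammar:
D → g C D D'
D' → num
D' → ε
D → num ;
C → g g
C → C C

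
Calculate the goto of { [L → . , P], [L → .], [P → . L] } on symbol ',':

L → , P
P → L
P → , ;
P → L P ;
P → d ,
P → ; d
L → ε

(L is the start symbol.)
{ [L → , . P], [L → . , P], [L → .], [P → . , ;], [P → . ; d], [P → . L P ;], [P → . L], [P → . d ,] }

GOTO(I, ',') = CLOSURE({ [A → αX.β] : [A → α.Xβ] ∈ I, X = ',' })

Items with dot before ',', with the dot advanced:
  [L → . , P] → [L → , . P]
Closure of the advanced items:
  [L → , . P] has the dot before P: add [P → . L], [P → . , ;], [P → . L P ;], [P → . d ,], [P → . ; d]
  [P → . L] has the dot before L: add [L → . , P], [L → .]

GOTO = { [L → , . P], [L → . , P], [L → .], [P → . , ;], [P → . ; d], [P → . L P ;], [P → . L], [P → . d ,] }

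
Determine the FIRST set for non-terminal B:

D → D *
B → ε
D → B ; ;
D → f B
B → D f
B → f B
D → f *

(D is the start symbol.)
To compute FIRST(B), examine every production with B on the left-hand side, reading each right-hand side left to right until a non-nullable symbol is reached.

FIRST sets of the other non-terminals involved (by the same procedure, iterated to a fixed point):
  FIRST(D) = { ';', 'f' }

From B → ε:
  - ε-production, so ε ∈ FIRST(B)
From B → D f:
  - D is a non-terminal: add FIRST(D) \ {ε} = { ';', 'f' }
    D is not nullable, so stop
From B → f B:
  - f is a terminal: add 'f' and stop

Collecting: FIRST(B) = { ';', 'f', ε }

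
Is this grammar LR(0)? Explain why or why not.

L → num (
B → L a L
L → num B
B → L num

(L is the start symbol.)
Augment with L' → L and build the canonical LR(0) collection (I0 = CLOSURE({[L' → . L]}), then GOTO on every symbol after a dot until no new states appear). It has 9 states:
  I0: { [L → . num (], [L → . num B], [L' → . L] }  — shift
  I1: { [L' → L .] }  — accept
  I2: { [B → . L a L], [B → . L num], [L → . num (], [L → . num B], [L → num . (], [L → num . B] }  — shift
  I3: { [L → num ( .] }  — reduce
  I4: { [L → num B .] }  — reduce
  I5: { [B → L . a L], [B → L . num] }  — shift
  I6: { [B → L a . L], [L → . num (], [L → . num B] }  — shift
  I7: { [B → L num .] }  — reduce
  I8: { [B → L a L .] }  — reduce

Every state is either a pure shift/goto state or contains exactly one complete item and nothing to shift — no conflicts. The grammar is LR(0).

Answer: Yes, the grammar is LR(0)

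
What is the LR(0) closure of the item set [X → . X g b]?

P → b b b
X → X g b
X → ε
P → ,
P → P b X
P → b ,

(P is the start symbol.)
Start with: [X → . X g b]
  [X → . X g b] has the dot before X: add [X → .]
No further items can be added.

CLOSURE = { [X → . X g b], [X → .] }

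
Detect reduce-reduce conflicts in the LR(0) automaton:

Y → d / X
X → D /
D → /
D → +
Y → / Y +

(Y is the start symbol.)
A reduce-reduce conflict occurs when an LR(0) state has two complete items [A → α .] and [B → β .] — both call for a reduction, and with no lookahead the parser cannot choose between them.

Augment with Y' → Y and build the canonical LR(0) collection (I0 = CLOSURE({[Y' → . Y]}), then GOTO on every symbol after a dot until no new states appear). It has 12 states:
  I0: { [Y → . / Y +], [Y → . d / X], [Y' → . Y] }  — shift
  I1: { [Y → . / Y +], [Y → . d / X], [Y → / . Y +] }  — shift
  I2: { [Y' → Y .] }  — accept
  I3: { [Y → d . / X] }  — shift
  I4: { [D → . +], [D → . /], [X → . D /], [Y → d / . X] }  — shift
  I5: { [D → + .] }  — reduce
  I6: { [D → / .] }  — reduce
  I7: { [X → D . /] }  — shift
  I8: { [Y → d / X .] }  — reduce
  I9: { [X → D / .] }  — reduce
  I10: { [Y → / Y . +] }  — shift
  I11: { [Y → / Y + .] }  — reduce

No state contains more than one complete item.

Answer: No reduce-reduce conflicts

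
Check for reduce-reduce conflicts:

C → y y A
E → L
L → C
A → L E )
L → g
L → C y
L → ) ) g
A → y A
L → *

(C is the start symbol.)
Yes — I13: [A → y A .] vs [C → y y A .]

Augment with C' → C and build the canonical LR(0) collection (I0 = CLOSURE({[C' → . C]}), then GOTO on every symbol after a dot until no new states appear). It has 20 states:
  I0: { [C → . y y A], [C' → . C] }  — shift
  I1: { [C' → C .] }  — accept
  I2: { [C → y . y A] }  — shift
  I3: { [A → . L E )], [A → . y A], [C → . y y A], [C → y y . A], [L → . ) ) g], [L → . *], [L → . C y], [L → . C], [L → . g] }  — shift
  I4: { [L → ) . ) g] }  — shift
  I5: { [L → * .] }  — reduce
  I6: { [C → y y A .] }  — reduce
  I7: { [L → C . y], [L → C .] }  — shift, reduce
  I8: { [A → L . E )], [C → . y y A], [E → . L], [L → . ) ) g], [L → . *], [L → . C y], [L → . C], [L → . g] }  — shift
  I9: { [L → g .] }  — reduce
  I10: { [A → . L E )], [A → . y A], [A → y . A], [C → . y y A], [C → y . y A], [L → . ) ) g], [L → . *], [L → . C y], [L → . C], [L → . g] }  — shift
  I11: { [A → y A .] }  — reduce
  I12: { [A → . L E )], [A → . y A], [A → y . A], [C → . y y A], [C → y . y A], [C → y y . A], [L → . ) ) g], [L → . *], [L → . C y], [L → . C], [L → . g] }  — shift
  I13: { [A → y A .], [C → y y A .] }  — 2 reduces
  I14: { [A → L E . )] }  — shift
  I15: { [E → L .] }  — reduce
  I16: { [A → L E ) .] }  — reduce
  I17: { [L → C y .] }  — reduce
  I18: { [L → ) ) . g] }  — shift
  I19: { [L → ) ) g .] }  — reduce

I13 contains complete items [A → y A .], [C → y y A .] — reduce-reduce conflict.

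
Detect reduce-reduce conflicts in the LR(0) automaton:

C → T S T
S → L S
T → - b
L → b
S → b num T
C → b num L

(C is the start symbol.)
A reduce-reduce conflict occurs when an LR(0) state has two complete items [A → α .] and [B → β .] — both call for a reduction, and with no lookahead the parser cannot choose between them.

Augment with C' → C and build the canonical LR(0) collection (I0 = CLOSURE({[C' → . C]}), then GOTO on every symbol after a dot until no new states appear). It has 16 states:
  I0: { [C → . T S T], [C → . b num L], [C' → . C], [T → . - b] }  — shift
  I1: { [T → - . b] }  — shift
  I2: { [C' → C .] }  — accept
  I3: { [C → T . S T], [L → . b], [S → . L S], [S → . b num T] }  — shift
  I4: { [C → b . num L] }  — shift
  I5: { [C → b num . L], [L → . b] }  — shift
  I6: { [C → b num L .] }  — reduce
  I7: { [L → b .] }  — reduce
  I8: { [L → . b], [S → . L S], [S → . b num T], [S → L . S] }  — shift
  I9: { [C → T S . T], [T → . - b] }  — shift
  I10: { [L → b .], [S → b . num T] }  — shift, reduce
  I11: { [S → b num . T], [T → . - b] }  — shift
  I12: { [S → b num T .] }  — reduce
  I13: { [C → T S T .] }  — reduce
  I14: { [S → L S .] }  — reduce
  I15: { [T → - b .] }  — reduce

No state contains more than one complete item.

Answer: No reduce-reduce conflicts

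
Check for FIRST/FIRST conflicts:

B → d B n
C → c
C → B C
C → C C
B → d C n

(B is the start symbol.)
Yes. B → d B n / B → d C n on { 'd' }; C → c / C → C C on { 'c' }; C → B C / C → C C on { 'd' }

A FIRST/FIRST conflict occurs when two productions N → α and N → β for the same non-terminal have FIRST(α) ∩ FIRST(β) ≠ ∅ (with ε ∈ FIRST of a nullable right-hand side, so two nullable alternatives also conflict).

FIRST sets of the non-terminals at (or reachable through a nullable prefix from) the front of some alternative:
  FIRST(B) = { 'd' }
  FIRST(C) = { 'c', 'd' }

Productions for B:
  B → d B n: FIRST = { 'd' }
  B → d C n: FIRST = { 'd' }
Productions for C:
  C → c: FIRST = { 'c' }
  C → B C: FIRST = { 'd' }
  C → C C: FIRST = { 'c', 'd' }

Conflict for B: B → d B n and B → d C n
  Overlap: { 'd' }
Conflict for C: C → c and C → C C
  Overlap: { 'c' }
Conflict for C: C → B C and C → C C
  Overlap: { 'd' }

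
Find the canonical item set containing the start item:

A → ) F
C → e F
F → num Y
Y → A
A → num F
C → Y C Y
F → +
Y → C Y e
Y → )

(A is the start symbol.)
First, augment the grammar with A' → A
I₀ = CLOSURE({ [A' → . A] }):
  [A' → . A] has the dot before A: add [A → . ) F], [A → . num F]
No further items can be added.

I₀ = { [A → . ) F], [A → . num F], [A' → . A] }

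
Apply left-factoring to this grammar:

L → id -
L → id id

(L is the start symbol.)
Left-factoring transforms A → αβ₁ | αβ₂ into A → αA' and A' → β₁ | β₂
(α is the longest common prefix among the alternatives). Repeat until
no nonterminal has two alternatives with a common prefix.

Round 1: L has alternatives sharing prefix 'id'. Introduce L': L → id L'
  Add: L' → -
  Add: L' → id

No remaining common prefixes — done.

Resulting grammar:
L → id L'
L' → -
L' → id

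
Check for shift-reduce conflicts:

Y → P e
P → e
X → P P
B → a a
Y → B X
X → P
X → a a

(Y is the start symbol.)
Yes — I8: [X → P .] vs [P → . e]

Augment with Y' → Y and build the canonical LR(0) collection (I0 = CLOSURE({[Y' → . Y]}), then GOTO on every symbol after a dot until no new states appear). It has 13 states:
  I0: { [B → . a a], [P → . e], [Y → . B X], [Y → . P e], [Y' → . Y] }  — shift
  I1: { [P → . e], [X → . P P], [X → . P], [X → . a a], [Y → B . X] }  — shift
  I2: { [Y → P . e] }  — shift
  I3: { [Y' → Y .] }  — accept
  I4: { [B → a . a] }  — shift
  I5: { [P → e .] }  — reduce
  I6: { [B → a a .] }  — reduce
  I7: { [Y → P e .] }  — reduce
  I8: { [P → . e], [X → P . P], [X → P .] }  — shift, reduce
  I9: { [Y → B X .] }  — reduce
  I10: { [X → a . a] }  — shift
  I11: { [X → a a .] }  — reduce
  I12: { [X → P P .] }  — reduce

I8 contains reduce item [X → P .] and shift item [P → . e] — shift-reduce conflict.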